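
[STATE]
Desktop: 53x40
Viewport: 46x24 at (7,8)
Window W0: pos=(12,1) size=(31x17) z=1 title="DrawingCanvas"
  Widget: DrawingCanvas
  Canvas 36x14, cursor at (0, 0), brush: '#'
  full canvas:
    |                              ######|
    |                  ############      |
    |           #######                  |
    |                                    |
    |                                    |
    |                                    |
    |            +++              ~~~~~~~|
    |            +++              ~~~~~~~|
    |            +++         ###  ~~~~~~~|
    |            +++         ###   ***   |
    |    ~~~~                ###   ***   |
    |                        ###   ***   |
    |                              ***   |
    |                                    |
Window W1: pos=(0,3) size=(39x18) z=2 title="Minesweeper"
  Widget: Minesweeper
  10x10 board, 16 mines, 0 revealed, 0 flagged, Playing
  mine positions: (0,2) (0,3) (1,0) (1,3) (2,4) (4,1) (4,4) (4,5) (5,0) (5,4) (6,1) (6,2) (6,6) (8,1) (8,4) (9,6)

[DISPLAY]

■■■■                           ┃   ┃          
■■■■                           ┃   ┃          
■■■■                           ┃   ┃          
■■■■                           ┃   ┃          
■■■■                           ┃#  ┃          
■■■■                           ┃#  ┃          
■■■■                           ┃#  ┃          
■■■■                           ┃#  ┃          
                               ┃   ┃          
                               ┃━━━┛          
                               ┃              
                               ┃              
━━━━━━━━━━━━━━━━━━━━━━━━━━━━━━━┛              
                                              
                                              
                                              
                                              
                                              
                                              
                                              
                                              
                                              
                                              
                                              


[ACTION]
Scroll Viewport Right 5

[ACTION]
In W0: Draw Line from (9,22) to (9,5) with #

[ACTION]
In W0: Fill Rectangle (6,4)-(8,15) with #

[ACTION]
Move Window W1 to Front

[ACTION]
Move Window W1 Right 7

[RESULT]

┃■■■■■■■■■■                           ┃       
┃■■■■■■■■■■                           ┃       
┃■■■■■■■■■■                           ┃       
┃■■■■■■■■■■                           ┃       
┃■■■■■■■■■■                           ┃       
┃■■■■■■■■■■                           ┃       
┃■■■■■■■■■■                           ┃       
┃■■■■■■■■■■                           ┃       
┃                                     ┃       
┃                                     ┃       
┃                                     ┃       
┃                                     ┃       
┗━━━━━━━━━━━━━━━━━━━━━━━━━━━━━━━━━━━━━┛       
                                              
                                              
                                              
                                              
                                              
                                              
                                              
                                              
                                              
                                              
                                              


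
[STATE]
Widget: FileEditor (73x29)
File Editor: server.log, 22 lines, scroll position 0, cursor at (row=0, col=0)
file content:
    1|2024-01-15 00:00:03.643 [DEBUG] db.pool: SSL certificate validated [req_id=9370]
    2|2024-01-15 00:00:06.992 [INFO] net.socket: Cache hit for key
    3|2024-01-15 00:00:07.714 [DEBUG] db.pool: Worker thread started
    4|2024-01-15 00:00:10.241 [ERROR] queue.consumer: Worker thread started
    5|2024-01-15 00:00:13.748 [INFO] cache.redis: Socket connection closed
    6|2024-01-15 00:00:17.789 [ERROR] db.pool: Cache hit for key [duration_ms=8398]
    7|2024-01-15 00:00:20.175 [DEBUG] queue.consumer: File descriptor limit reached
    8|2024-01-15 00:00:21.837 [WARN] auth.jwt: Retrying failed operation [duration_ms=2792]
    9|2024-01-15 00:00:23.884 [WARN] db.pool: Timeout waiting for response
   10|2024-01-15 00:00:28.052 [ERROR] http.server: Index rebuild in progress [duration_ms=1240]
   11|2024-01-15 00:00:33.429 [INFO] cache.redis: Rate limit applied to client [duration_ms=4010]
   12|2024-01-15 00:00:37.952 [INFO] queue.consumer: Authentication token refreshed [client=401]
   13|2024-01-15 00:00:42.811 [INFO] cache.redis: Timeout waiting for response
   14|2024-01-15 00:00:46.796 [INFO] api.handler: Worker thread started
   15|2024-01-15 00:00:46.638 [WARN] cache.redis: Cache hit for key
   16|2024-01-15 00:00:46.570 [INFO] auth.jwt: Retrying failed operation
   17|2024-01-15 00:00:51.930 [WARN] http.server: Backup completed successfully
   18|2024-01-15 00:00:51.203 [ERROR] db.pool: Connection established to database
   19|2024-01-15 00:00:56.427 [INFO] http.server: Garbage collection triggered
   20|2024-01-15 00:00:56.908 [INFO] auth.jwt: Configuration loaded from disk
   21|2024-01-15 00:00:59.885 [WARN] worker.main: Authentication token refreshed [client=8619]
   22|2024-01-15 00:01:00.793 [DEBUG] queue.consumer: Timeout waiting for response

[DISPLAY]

█024-01-15 00:00:03.643 [DEBUG] db.pool: SSL certificate validated [req_▲
2024-01-15 00:00:06.992 [INFO] net.socket: Cache hit for key            █
2024-01-15 00:00:07.714 [DEBUG] db.pool: Worker thread started          ░
2024-01-15 00:00:10.241 [ERROR] queue.consumer: Worker thread started   ░
2024-01-15 00:00:13.748 [INFO] cache.redis: Socket connection closed    ░
2024-01-15 00:00:17.789 [ERROR] db.pool: Cache hit for key [duration_ms=░
2024-01-15 00:00:20.175 [DEBUG] queue.consumer: File descriptor limit re░
2024-01-15 00:00:21.837 [WARN] auth.jwt: Retrying failed operation [dura░
2024-01-15 00:00:23.884 [WARN] db.pool: Timeout waiting for response    ░
2024-01-15 00:00:28.052 [ERROR] http.server: Index rebuild in progress [░
2024-01-15 00:00:33.429 [INFO] cache.redis: Rate limit applied to client░
2024-01-15 00:00:37.952 [INFO] queue.consumer: Authentication token refr░
2024-01-15 00:00:42.811 [INFO] cache.redis: Timeout waiting for response░
2024-01-15 00:00:46.796 [INFO] api.handler: Worker thread started       ░
2024-01-15 00:00:46.638 [WARN] cache.redis: Cache hit for key           ░
2024-01-15 00:00:46.570 [INFO] auth.jwt: Retrying failed operation      ░
2024-01-15 00:00:51.930 [WARN] http.server: Backup completed successfull░
2024-01-15 00:00:51.203 [ERROR] db.pool: Connection established to datab░
2024-01-15 00:00:56.427 [INFO] http.server: Garbage collection triggered░
2024-01-15 00:00:56.908 [INFO] auth.jwt: Configuration loaded from disk ░
2024-01-15 00:00:59.885 [WARN] worker.main: Authentication token refresh░
2024-01-15 00:01:00.793 [DEBUG] queue.consumer: Timeout waiting for resp░
                                                                        ░
                                                                        ░
                                                                        ░
                                                                        ░
                                                                        ░
                                                                        ░
                                                                        ▼


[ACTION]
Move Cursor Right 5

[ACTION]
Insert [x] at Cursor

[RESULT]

2024-x█1-15 00:00:03.643 [DEBUG] db.pool: SSL certificate validated [req▲
2024-01-15 00:00:06.992 [INFO] net.socket: Cache hit for key            █
2024-01-15 00:00:07.714 [DEBUG] db.pool: Worker thread started          ░
2024-01-15 00:00:10.241 [ERROR] queue.consumer: Worker thread started   ░
2024-01-15 00:00:13.748 [INFO] cache.redis: Socket connection closed    ░
2024-01-15 00:00:17.789 [ERROR] db.pool: Cache hit for key [duration_ms=░
2024-01-15 00:00:20.175 [DEBUG] queue.consumer: File descriptor limit re░
2024-01-15 00:00:21.837 [WARN] auth.jwt: Retrying failed operation [dura░
2024-01-15 00:00:23.884 [WARN] db.pool: Timeout waiting for response    ░
2024-01-15 00:00:28.052 [ERROR] http.server: Index rebuild in progress [░
2024-01-15 00:00:33.429 [INFO] cache.redis: Rate limit applied to client░
2024-01-15 00:00:37.952 [INFO] queue.consumer: Authentication token refr░
2024-01-15 00:00:42.811 [INFO] cache.redis: Timeout waiting for response░
2024-01-15 00:00:46.796 [INFO] api.handler: Worker thread started       ░
2024-01-15 00:00:46.638 [WARN] cache.redis: Cache hit for key           ░
2024-01-15 00:00:46.570 [INFO] auth.jwt: Retrying failed operation      ░
2024-01-15 00:00:51.930 [WARN] http.server: Backup completed successfull░
2024-01-15 00:00:51.203 [ERROR] db.pool: Connection established to datab░
2024-01-15 00:00:56.427 [INFO] http.server: Garbage collection triggered░
2024-01-15 00:00:56.908 [INFO] auth.jwt: Configuration loaded from disk ░
2024-01-15 00:00:59.885 [WARN] worker.main: Authentication token refresh░
2024-01-15 00:01:00.793 [DEBUG] queue.consumer: Timeout waiting for resp░
                                                                        ░
                                                                        ░
                                                                        ░
                                                                        ░
                                                                        ░
                                                                        ░
                                                                        ▼


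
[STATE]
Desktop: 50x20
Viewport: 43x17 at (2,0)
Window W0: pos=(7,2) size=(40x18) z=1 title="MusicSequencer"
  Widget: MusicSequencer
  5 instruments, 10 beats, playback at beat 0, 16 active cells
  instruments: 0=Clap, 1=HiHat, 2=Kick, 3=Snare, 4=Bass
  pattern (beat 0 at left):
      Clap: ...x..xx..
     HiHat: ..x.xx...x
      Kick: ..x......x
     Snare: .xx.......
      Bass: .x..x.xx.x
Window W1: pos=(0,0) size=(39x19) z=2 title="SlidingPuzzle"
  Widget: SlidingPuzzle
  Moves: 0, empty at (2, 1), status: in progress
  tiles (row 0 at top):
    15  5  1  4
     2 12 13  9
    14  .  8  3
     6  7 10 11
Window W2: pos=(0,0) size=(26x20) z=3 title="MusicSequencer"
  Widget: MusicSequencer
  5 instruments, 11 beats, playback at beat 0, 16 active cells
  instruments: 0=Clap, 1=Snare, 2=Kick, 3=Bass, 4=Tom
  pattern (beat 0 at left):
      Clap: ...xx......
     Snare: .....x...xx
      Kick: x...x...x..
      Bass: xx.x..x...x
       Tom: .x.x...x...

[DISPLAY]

━━━━━━━━━━━━━━━━━━━━━━━┓━━━━━━━━━━━━┓      
MusicSequencer         ┃            ┃      
───────────────────────┨────────────┨━━━━━━
     ▼1234567890       ┃            ┃      
 Clap···██······       ┃            ┃──────
Snare·····█···██       ┃            ┃      
 Kick█···█···█··       ┃            ┃      
 Bass██·█··█···█       ┃            ┃      
  Tom·█·█···█···       ┃            ┃      
                       ┃            ┃      
                       ┃            ┃      
                       ┃            ┃      
                       ┃            ┃      
                       ┃            ┃      
                       ┃            ┃      
                       ┃            ┃      
                       ┃            ┃      


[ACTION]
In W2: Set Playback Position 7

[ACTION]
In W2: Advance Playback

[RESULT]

━━━━━━━━━━━━━━━━━━━━━━━┓━━━━━━━━━━━━┓      
MusicSequencer         ┃            ┃      
───────────────────────┨────────────┨━━━━━━
     01234567▼90       ┃            ┃      
 Clap···██······       ┃            ┃──────
Snare·····█···██       ┃            ┃      
 Kick█···█···█··       ┃            ┃      
 Bass██·█··█···█       ┃            ┃      
  Tom·█·█···█···       ┃            ┃      
                       ┃            ┃      
                       ┃            ┃      
                       ┃            ┃      
                       ┃            ┃      
                       ┃            ┃      
                       ┃            ┃      
                       ┃            ┃      
                       ┃            ┃      


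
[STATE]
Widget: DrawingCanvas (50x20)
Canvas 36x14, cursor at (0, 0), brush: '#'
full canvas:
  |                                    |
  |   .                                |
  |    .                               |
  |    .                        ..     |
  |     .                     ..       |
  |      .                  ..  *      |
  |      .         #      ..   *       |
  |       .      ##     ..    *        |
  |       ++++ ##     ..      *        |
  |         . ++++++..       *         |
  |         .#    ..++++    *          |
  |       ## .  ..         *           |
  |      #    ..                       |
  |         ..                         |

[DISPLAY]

+                                                 
   .                                              
    .                                             
    .                        ..                   
     .                     ..                     
      .                  ..  *                    
      .         #      ..   *                     
       .      ##     ..    *                      
       ++++ ##     ..      *                      
         . ++++++..       *                       
         .#    ..++++    *                        
       ## .  ..         *                         
      #    ..                                     
         ..                                       
                                                  
                                                  
                                                  
                                                  
                                                  
                                                  


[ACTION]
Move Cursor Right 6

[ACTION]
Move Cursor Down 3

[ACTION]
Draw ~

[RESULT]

                                                  
   .                                              
    .                                             
    . ~                      ..                   
     .                     ..                     
      .                  ..  *                    
      .         #      ..   *                     
       .      ##     ..    *                      
       ++++ ##     ..      *                      
         . ++++++..       *                       
         .#    ..++++    *                        
       ## .  ..         *                         
      #    ..                                     
         ..                                       
                                                  
                                                  
                                                  
                                                  
                                                  
                                                  


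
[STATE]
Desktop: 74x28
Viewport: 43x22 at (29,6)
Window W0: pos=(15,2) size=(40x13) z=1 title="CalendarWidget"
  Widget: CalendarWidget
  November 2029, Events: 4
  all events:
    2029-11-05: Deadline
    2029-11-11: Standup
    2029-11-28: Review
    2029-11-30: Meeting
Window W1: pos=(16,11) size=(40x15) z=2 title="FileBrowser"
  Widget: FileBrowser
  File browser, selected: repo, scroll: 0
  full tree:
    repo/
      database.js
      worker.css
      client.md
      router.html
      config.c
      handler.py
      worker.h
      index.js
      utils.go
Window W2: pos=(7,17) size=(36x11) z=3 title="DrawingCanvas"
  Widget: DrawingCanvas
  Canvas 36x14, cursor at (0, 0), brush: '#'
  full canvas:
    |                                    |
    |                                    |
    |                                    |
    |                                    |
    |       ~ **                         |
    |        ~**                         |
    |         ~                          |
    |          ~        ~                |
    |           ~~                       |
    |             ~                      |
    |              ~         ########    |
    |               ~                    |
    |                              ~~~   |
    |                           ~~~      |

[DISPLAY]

r Sa Su                  ┃                 
2  3  4                  ┃                 
 9 10 11*                ┃                 
6 17 18                  ┃                 
3 24 25                  ┃                 
━━━━━━━━━━━━━━━━━━━━━━━━━━┓                
                          ┃                
──────────────────────────┨                
                          ┃                
.js                       ┃                
ss                        ┃                
━━━━━━━━━━━━━┓            ┃                
             ┃            ┃                
─────────────┨            ┃                
             ┃            ┃                
             ┃            ┃                
             ┃            ┃                
             ┃            ┃                
             ┃            ┃                
             ┃━━━━━━━━━━━━┛                
             ┃                             
━━━━━━━━━━━━━┛                             


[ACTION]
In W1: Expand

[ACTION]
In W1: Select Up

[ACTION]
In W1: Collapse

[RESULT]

r Sa Su                  ┃                 
2  3  4                  ┃                 
 9 10 11*                ┃                 
6 17 18                  ┃                 
3 24 25                  ┃                 
━━━━━━━━━━━━━━━━━━━━━━━━━━┓                
                          ┃                
──────────────────────────┨                
                          ┃                
                          ┃                
                          ┃                
━━━━━━━━━━━━━┓            ┃                
             ┃            ┃                
─────────────┨            ┃                
             ┃            ┃                
             ┃            ┃                
             ┃            ┃                
             ┃            ┃                
             ┃            ┃                
             ┃━━━━━━━━━━━━┛                
             ┃                             
━━━━━━━━━━━━━┛                             


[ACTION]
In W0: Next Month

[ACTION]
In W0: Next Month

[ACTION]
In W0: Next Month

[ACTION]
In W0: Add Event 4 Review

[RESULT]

r Sa Su                  ┃                 
1  2  3                  ┃                 
 8  9 10                 ┃                 
5 16 17                  ┃                 
2 23 24                  ┃                 
━━━━━━━━━━━━━━━━━━━━━━━━━━┓                
                          ┃                
──────────────────────────┨                
                          ┃                
                          ┃                
                          ┃                
━━━━━━━━━━━━━┓            ┃                
             ┃            ┃                
─────────────┨            ┃                
             ┃            ┃                
             ┃            ┃                
             ┃            ┃                
             ┃            ┃                
             ┃            ┃                
             ┃━━━━━━━━━━━━┛                
             ┃                             
━━━━━━━━━━━━━┛                             


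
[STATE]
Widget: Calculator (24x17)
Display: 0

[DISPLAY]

                       0
┌───┬───┬───┬───┐       
│ 7 │ 8 │ 9 │ ÷ │       
├───┼───┼───┼───┤       
│ 4 │ 5 │ 6 │ × │       
├───┼───┼───┼───┤       
│ 1 │ 2 │ 3 │ - │       
├───┼───┼───┼───┤       
│ 0 │ . │ = │ + │       
├───┼───┼───┼───┤       
│ C │ MC│ MR│ M+│       
└───┴───┴───┴───┘       
                        
                        
                        
                        
                        


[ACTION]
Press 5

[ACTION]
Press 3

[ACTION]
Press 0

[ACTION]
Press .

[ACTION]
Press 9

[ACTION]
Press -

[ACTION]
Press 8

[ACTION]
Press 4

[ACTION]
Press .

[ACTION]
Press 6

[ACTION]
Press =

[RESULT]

                   446.3
┌───┬───┬───┬───┐       
│ 7 │ 8 │ 9 │ ÷ │       
├───┼───┼───┼───┤       
│ 4 │ 5 │ 6 │ × │       
├───┼───┼───┼───┤       
│ 1 │ 2 │ 3 │ - │       
├───┼───┼───┼───┤       
│ 0 │ . │ = │ + │       
├───┼───┼───┼───┤       
│ C │ MC│ MR│ M+│       
└───┴───┴───┴───┘       
                        
                        
                        
                        
                        


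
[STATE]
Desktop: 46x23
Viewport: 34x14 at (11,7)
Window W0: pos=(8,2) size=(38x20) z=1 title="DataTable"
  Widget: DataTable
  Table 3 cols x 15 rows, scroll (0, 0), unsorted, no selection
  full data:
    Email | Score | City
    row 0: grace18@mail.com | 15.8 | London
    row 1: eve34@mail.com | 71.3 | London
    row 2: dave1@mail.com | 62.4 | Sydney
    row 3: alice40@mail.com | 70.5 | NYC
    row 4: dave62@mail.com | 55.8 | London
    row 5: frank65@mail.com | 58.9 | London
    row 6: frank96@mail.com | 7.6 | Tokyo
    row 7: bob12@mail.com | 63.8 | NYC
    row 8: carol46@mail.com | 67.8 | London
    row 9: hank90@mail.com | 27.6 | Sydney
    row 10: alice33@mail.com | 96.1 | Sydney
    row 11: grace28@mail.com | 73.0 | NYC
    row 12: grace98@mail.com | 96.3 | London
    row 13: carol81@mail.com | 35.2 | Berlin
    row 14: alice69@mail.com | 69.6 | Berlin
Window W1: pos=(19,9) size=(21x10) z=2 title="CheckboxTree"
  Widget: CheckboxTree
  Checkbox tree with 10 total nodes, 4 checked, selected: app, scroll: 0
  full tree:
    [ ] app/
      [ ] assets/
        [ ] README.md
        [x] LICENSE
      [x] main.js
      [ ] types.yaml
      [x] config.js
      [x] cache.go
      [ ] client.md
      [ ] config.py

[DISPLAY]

ace18@mail.com│15.8 │London       
e34@mail.com  │71.3 │London       
ve1@mail┏━━━━━━━━━━━━━━━━━━━┓     
ice40@ma┃ CheckboxTree      ┃     
ve62@mai┠───────────────────┨     
ank65@ma┃>[-] app/          ┃     
ank96@ma┃   [-] assets/     ┃     
b12@mail┃     [ ] README.md ┃     
rol46@ma┃     [x] LICENSE   ┃     
nk90@mai┃   [x] main.js     ┃     
ice33@ma┃   [ ] types.yaml  ┃     
ace28@ma┗━━━━━━━━━━━━━━━━━━━┛     
ace98@mail.com│96.3 │London       
rol81@mail.com│35.2 │Berlin       


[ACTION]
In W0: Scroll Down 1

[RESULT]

e34@mail.com  │71.3 │London       
ve1@mail.com  │62.4 │Sydney       
ice40@ma┏━━━━━━━━━━━━━━━━━━━┓     
ve62@mai┃ CheckboxTree      ┃     
ank65@ma┠───────────────────┨     
ank96@ma┃>[-] app/          ┃     
b12@mail┃   [-] assets/     ┃     
rol46@ma┃     [ ] README.md ┃     
nk90@mai┃     [x] LICENSE   ┃     
ice33@ma┃   [x] main.js     ┃     
ace28@ma┃   [ ] types.yaml  ┃     
ace98@ma┗━━━━━━━━━━━━━━━━━━━┛     
rol81@mail.com│35.2 │Berlin       
ice69@mail.com│69.6 │Berlin       


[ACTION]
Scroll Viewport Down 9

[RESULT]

ice40@ma┏━━━━━━━━━━━━━━━━━━━┓     
ve62@mai┃ CheckboxTree      ┃     
ank65@ma┠───────────────────┨     
ank96@ma┃>[-] app/          ┃     
b12@mail┃   [-] assets/     ┃     
rol46@ma┃     [ ] README.md ┃     
nk90@mai┃     [x] LICENSE   ┃     
ice33@ma┃   [x] main.js     ┃     
ace28@ma┃   [ ] types.yaml  ┃     
ace98@ma┗━━━━━━━━━━━━━━━━━━━┛     
rol81@mail.com│35.2 │Berlin       
ice69@mail.com│69.6 │Berlin       
━━━━━━━━━━━━━━━━━━━━━━━━━━━━━━━━━━
                                  


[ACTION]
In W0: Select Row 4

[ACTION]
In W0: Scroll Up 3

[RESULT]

ve1@mail┏━━━━━━━━━━━━━━━━━━━┓     
ice40@ma┃ CheckboxTree      ┃     
ve62@mai┠───────────────────┨     
ank65@ma┃>[-] app/          ┃     
ank96@ma┃   [-] assets/     ┃     
b12@mail┃     [ ] README.md ┃     
rol46@ma┃     [x] LICENSE   ┃     
nk90@mai┃   [x] main.js     ┃     
ice33@ma┃   [ ] types.yaml  ┃     
ace28@ma┗━━━━━━━━━━━━━━━━━━━┛     
ace98@mail.com│96.3 │London       
rol81@mail.com│35.2 │Berlin       
━━━━━━━━━━━━━━━━━━━━━━━━━━━━━━━━━━
                                  


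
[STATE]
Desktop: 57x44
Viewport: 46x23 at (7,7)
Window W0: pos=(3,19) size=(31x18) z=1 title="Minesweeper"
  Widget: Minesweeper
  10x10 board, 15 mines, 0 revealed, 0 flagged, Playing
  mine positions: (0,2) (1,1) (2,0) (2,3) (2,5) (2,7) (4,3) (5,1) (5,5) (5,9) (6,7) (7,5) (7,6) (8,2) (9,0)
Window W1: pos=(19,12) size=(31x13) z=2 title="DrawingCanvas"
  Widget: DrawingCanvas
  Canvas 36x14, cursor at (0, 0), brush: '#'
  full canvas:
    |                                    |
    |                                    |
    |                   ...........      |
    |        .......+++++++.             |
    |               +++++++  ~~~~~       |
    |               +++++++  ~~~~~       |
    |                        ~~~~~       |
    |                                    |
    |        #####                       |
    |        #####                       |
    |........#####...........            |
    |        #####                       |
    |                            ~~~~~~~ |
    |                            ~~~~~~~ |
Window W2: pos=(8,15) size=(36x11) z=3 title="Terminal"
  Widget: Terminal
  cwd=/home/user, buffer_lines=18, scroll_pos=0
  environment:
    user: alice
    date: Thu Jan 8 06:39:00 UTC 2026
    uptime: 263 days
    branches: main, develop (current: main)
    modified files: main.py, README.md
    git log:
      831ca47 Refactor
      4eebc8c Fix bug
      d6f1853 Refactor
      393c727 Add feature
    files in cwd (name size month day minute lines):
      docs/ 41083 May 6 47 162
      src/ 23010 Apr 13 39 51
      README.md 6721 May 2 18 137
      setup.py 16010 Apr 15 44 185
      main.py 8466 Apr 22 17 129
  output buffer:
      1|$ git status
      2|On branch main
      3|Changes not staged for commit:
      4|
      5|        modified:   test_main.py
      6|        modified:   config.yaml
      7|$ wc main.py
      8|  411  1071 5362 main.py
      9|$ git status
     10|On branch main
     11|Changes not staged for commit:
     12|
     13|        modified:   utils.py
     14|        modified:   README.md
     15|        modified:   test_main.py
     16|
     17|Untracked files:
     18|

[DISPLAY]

                                              
                                              
                                              
                                              
                                              
            ┏━━━━━━━━━━━━━━━━━━━━━━━━━━━━━┓   
            ┃ DrawingCanvas               ┃   
            ┠─────────────────────────────┨   
 ┏━━━━━━━━━━━━━━━━━━━━━━━━━━━━━━━━━━┓     ┃   
 ┃ Terminal                         ┃     ┃   
 ┠──────────────────────────────────┨.....┃   
 ┃$ git status                      ┃     ┃   
━┃On branch main                    ┃~~~~~┃   
n┃Changes not staged for commit:    ┃~~~~~┃   
─┃                                  ┃~~~~~┃   
■┃        modified:   test_main.py  ┃     ┃   
■┃        modified:   config.yaml   ┃     ┃   
■┃$ wc main.py                      ┃━━━━━┛   
■┗━━━━━━━━━━━━━━━━━━━━━━━━━━━━━━━━━━┛         
■■■■■■■                   ┃                   
■■■■■■■                   ┃                   
■■■■■■■                   ┃                   
■■■■■■■                   ┃                   


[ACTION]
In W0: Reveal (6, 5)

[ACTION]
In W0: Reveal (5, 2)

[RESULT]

                                              
                                              
                                              
                                              
                                              
            ┏━━━━━━━━━━━━━━━━━━━━━━━━━━━━━┓   
            ┃ DrawingCanvas               ┃   
            ┠─────────────────────────────┨   
 ┏━━━━━━━━━━━━━━━━━━━━━━━━━━━━━━━━━━┓     ┃   
 ┃ Terminal                         ┃     ┃   
 ┠──────────────────────────────────┨.....┃   
 ┃$ git status                      ┃     ┃   
━┃On branch main                    ┃~~~~~┃   
n┃Changes not staged for commit:    ┃~~~~~┃   
─┃                                  ┃~~~~~┃   
■┃        modified:   test_main.py  ┃     ┃   
■┃        modified:   config.yaml   ┃     ┃   
■┃$ wc main.py                      ┃━━━━━┛   
■┗━━━━━━━━━━━━━━━━━━━━━━━━━━━━━━━━━━┛         
■■■■■■■                   ┃                   
■■■■■■■                   ┃                   
■■3■■■■                   ┃                   
■■■■■■■                   ┃                   


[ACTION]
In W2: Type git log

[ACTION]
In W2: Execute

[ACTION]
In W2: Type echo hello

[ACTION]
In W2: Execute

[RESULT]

                                              
                                              
                                              
                                              
                                              
            ┏━━━━━━━━━━━━━━━━━━━━━━━━━━━━━┓   
            ┃ DrawingCanvas               ┃   
            ┠─────────────────────────────┨   
 ┏━━━━━━━━━━━━━━━━━━━━━━━━━━━━━━━━━━┓     ┃   
 ┃ Terminal                         ┃     ┃   
 ┠──────────────────────────────────┨.....┃   
 ┃831ca47 Refactor                  ┃     ┃   
━┃4eebc8c Fix bug                   ┃~~~~~┃   
n┃d6f1853 Refactor                  ┃~~~~~┃   
─┃393c727 Add feature               ┃~~~~~┃   
■┃$ echo hello                      ┃     ┃   
■┃hello                             ┃     ┃   
■┃$ █                               ┃━━━━━┛   
■┗━━━━━━━━━━━━━━━━━━━━━━━━━━━━━━━━━━┛         
■■■■■■■                   ┃                   
■■■■■■■                   ┃                   
■■3■■■■                   ┃                   
■■■■■■■                   ┃                   


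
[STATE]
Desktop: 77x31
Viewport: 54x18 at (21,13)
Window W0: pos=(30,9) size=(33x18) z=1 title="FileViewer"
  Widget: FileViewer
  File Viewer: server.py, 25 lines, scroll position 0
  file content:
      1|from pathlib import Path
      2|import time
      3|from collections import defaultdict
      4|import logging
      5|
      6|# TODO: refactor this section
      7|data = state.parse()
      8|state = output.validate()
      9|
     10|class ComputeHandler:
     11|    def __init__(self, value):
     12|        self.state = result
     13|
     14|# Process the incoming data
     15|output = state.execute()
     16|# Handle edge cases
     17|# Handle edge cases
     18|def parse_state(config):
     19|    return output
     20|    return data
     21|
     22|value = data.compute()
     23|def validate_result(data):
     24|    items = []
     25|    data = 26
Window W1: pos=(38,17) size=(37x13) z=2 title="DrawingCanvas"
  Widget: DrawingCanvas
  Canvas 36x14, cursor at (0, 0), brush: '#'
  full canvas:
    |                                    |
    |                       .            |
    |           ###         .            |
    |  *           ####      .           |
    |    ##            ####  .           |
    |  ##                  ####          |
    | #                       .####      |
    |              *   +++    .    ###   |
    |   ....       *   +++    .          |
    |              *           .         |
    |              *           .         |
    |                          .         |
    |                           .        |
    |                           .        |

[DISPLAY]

         ┃import time                   █┃            
         ┃from collections import defaul░┃            
         ┃import logging                ░┃            
         ┃                              ░┃            
         ┃# TODO:┏━━━━━━━━━━━━━━━━━━━━━━━━━━━━━━━━━━━┓
         ┃data = ┃ DrawingCanvas                     ┃
         ┃state =┠───────────────────────────────────┨
         ┃       ┃+                                  ┃
         ┃class C┃                       .           ┃
         ┃    def┃           ###         .           ┃
         ┃       ┃  *           ####      .          ┃
         ┃       ┃    ##            ####  .          ┃
         ┃# Proce┃  ##                  ####         ┃
         ┗━━━━━━━┃ #                       .####     ┃
                 ┃              *   +++    .    ###  ┃
                 ┃   ....       *   +++    .         ┃
                 ┗━━━━━━━━━━━━━━━━━━━━━━━━━━━━━━━━━━━┛
                                                      


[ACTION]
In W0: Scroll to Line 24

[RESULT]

         ┃                              ░┃            
         ┃# Process the incoming data   ░┃            
         ┃output = state.execute()      ░┃            
         ┃# Handle edge cases           ░┃            
         ┃# Handl┏━━━━━━━━━━━━━━━━━━━━━━━━━━━━━━━━━━━┓
         ┃def par┃ DrawingCanvas                     ┃
         ┃    ret┠───────────────────────────────────┨
         ┃    ret┃+                                  ┃
         ┃       ┃                       .           ┃
         ┃value =┃           ###         .           ┃
         ┃def val┃  *           ####      .          ┃
         ┃    ite┃    ##            ####  .          ┃
         ┃    dat┃  ##                  ####         ┃
         ┗━━━━━━━┃ #                       .####     ┃
                 ┃              *   +++    .    ###  ┃
                 ┃   ....       *   +++    .         ┃
                 ┗━━━━━━━━━━━━━━━━━━━━━━━━━━━━━━━━━━━┛
                                                      


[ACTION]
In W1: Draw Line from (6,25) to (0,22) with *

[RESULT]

         ┃                              ░┃            
         ┃# Process the incoming data   ░┃            
         ┃output = state.execute()      ░┃            
         ┃# Handle edge cases           ░┃            
         ┃# Handl┏━━━━━━━━━━━━━━━━━━━━━━━━━━━━━━━━━━━┓
         ┃def par┃ DrawingCanvas                     ┃
         ┃    ret┠───────────────────────────────────┨
         ┃    ret┃+                     *            ┃
         ┃       ┃                       *           ┃
         ┃value =┃           ###         *           ┃
         ┃def val┃  *           ####      *          ┃
         ┃    ite┃    ##            ####  *          ┃
         ┃    dat┃  ##                  ###*         ┃
         ┗━━━━━━━┃ #                       *####     ┃
                 ┃              *   +++    .    ###  ┃
                 ┃   ....       *   +++    .         ┃
                 ┗━━━━━━━━━━━━━━━━━━━━━━━━━━━━━━━━━━━┛
                                                      


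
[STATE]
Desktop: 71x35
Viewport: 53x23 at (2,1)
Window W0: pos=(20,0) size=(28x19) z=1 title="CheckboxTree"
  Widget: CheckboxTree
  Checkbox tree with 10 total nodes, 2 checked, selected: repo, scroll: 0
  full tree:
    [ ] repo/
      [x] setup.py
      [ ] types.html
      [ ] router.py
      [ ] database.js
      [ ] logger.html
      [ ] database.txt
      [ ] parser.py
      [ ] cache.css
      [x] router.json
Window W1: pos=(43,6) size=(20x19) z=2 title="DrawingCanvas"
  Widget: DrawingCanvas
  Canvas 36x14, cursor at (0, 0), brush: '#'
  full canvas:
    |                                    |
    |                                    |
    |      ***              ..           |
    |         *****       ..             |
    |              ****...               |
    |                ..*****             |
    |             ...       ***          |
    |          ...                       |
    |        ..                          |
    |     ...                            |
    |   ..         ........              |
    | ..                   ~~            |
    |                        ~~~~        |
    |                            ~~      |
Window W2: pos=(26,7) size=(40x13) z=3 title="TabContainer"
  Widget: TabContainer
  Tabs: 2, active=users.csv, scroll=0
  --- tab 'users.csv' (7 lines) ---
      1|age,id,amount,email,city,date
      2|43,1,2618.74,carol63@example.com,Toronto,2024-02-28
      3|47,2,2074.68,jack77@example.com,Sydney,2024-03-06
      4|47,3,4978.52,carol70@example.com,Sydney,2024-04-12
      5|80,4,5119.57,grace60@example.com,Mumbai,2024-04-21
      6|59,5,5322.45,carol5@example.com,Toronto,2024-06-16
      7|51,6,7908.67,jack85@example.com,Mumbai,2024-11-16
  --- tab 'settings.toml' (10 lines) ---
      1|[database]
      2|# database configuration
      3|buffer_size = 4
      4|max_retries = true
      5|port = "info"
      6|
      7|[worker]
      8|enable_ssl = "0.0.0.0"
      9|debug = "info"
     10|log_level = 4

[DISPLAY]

                  ┃ CheckboxTree             ┃       
                  ┠──────────────────────────┨       
                  ┃>[-] repo/                ┃       
                  ┃   [x] setup.py           ┃       
                  ┃   [ ] types.html         ┃       
                  ┃   [ ] router.py      ┏━━━━━━━━━━━
                  ┃   [ ┏━━━━━━━━━━━━━━━━━━━━━━━━━━━━
                  ┃   [ ┃ TabContainer               
                  ┃   [ ┠────────────────────────────
                  ┃   [ ┃[users.csv]│ settings.toml  
                  ┃   [ ┃────────────────────────────
                  ┃   [x┃age,id,amount,email,city,dat
                  ┃     ┃43,1,2618.74,carol63@example
                  ┃     ┃47,2,2074.68,jack77@example.
                  ┃     ┃47,3,4978.52,carol70@example
                  ┃     ┃80,4,5119.57,grace60@example
                  ┃     ┃59,5,5322.45,carol5@example.
                  ┗━━━━━┃51,6,7908.67,jack85@example.
                        ┗━━━━━━━━━━━━━━━━━━━━━━━━━━━━
                                         ┃ ..        
                                         ┃           
                                         ┃           
                                         ┃           


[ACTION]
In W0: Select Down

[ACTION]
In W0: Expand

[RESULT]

                  ┃ CheckboxTree             ┃       
                  ┠──────────────────────────┨       
                  ┃ [-] repo/                ┃       
                  ┃>  [x] setup.py           ┃       
                  ┃   [ ] types.html         ┃       
                  ┃   [ ] router.py      ┏━━━━━━━━━━━
                  ┃   [ ┏━━━━━━━━━━━━━━━━━━━━━━━━━━━━
                  ┃   [ ┃ TabContainer               
                  ┃   [ ┠────────────────────────────
                  ┃   [ ┃[users.csv]│ settings.toml  
                  ┃   [ ┃────────────────────────────
                  ┃   [x┃age,id,amount,email,city,dat
                  ┃     ┃43,1,2618.74,carol63@example
                  ┃     ┃47,2,2074.68,jack77@example.
                  ┃     ┃47,3,4978.52,carol70@example
                  ┃     ┃80,4,5119.57,grace60@example
                  ┃     ┃59,5,5322.45,carol5@example.
                  ┗━━━━━┃51,6,7908.67,jack85@example.
                        ┗━━━━━━━━━━━━━━━━━━━━━━━━━━━━
                                         ┃ ..        
                                         ┃           
                                         ┃           
                                         ┃           


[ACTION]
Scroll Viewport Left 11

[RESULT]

                    ┃ CheckboxTree             ┃     
                    ┠──────────────────────────┨     
                    ┃ [-] repo/                ┃     
                    ┃>  [x] setup.py           ┃     
                    ┃   [ ] types.html         ┃     
                    ┃   [ ] router.py      ┏━━━━━━━━━
                    ┃   [ ┏━━━━━━━━━━━━━━━━━━━━━━━━━━
                    ┃   [ ┃ TabContainer             
                    ┃   [ ┠──────────────────────────
                    ┃   [ ┃[users.csv]│ settings.toml
                    ┃   [ ┃──────────────────────────
                    ┃   [x┃age,id,amount,email,city,d
                    ┃     ┃43,1,2618.74,carol63@examp
                    ┃     ┃47,2,2074.68,jack77@exampl
                    ┃     ┃47,3,4978.52,carol70@examp
                    ┃     ┃80,4,5119.57,grace60@examp
                    ┃     ┃59,5,5322.45,carol5@exampl
                    ┗━━━━━┃51,6,7908.67,jack85@exampl
                          ┗━━━━━━━━━━━━━━━━━━━━━━━━━━
                                           ┃ ..      
                                           ┃         
                                           ┃         
                                           ┃         


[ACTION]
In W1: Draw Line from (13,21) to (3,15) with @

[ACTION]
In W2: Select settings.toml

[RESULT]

                    ┃ CheckboxTree             ┃     
                    ┠──────────────────────────┨     
                    ┃ [-] repo/                ┃     
                    ┃>  [x] setup.py           ┃     
                    ┃   [ ] types.html         ┃     
                    ┃   [ ] router.py      ┏━━━━━━━━━
                    ┃   [ ┏━━━━━━━━━━━━━━━━━━━━━━━━━━
                    ┃   [ ┃ TabContainer             
                    ┃   [ ┠──────────────────────────
                    ┃   [ ┃ users.csv │[settings.toml
                    ┃   [ ┃──────────────────────────
                    ┃   [x┃[database]                
                    ┃     ┃# database configuration  
                    ┃     ┃buffer_size = 4           
                    ┃     ┃max_retries = true        
                    ┃     ┃port = "info"             
                    ┃     ┃                          
                    ┗━━━━━┃[worker]                  
                          ┗━━━━━━━━━━━━━━━━━━━━━━━━━━
                                           ┃ ..      
                                           ┃         
                                           ┃         
                                           ┃         
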